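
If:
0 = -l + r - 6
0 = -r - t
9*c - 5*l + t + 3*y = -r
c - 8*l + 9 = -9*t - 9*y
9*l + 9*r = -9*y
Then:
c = -459/304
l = -873/304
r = 951/304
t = -951/304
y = -39/152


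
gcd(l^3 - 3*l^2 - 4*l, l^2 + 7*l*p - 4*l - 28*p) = l - 4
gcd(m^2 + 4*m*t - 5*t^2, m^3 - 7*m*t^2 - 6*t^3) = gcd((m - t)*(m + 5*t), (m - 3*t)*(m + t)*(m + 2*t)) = 1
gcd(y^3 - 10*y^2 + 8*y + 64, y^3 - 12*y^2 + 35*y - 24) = y - 8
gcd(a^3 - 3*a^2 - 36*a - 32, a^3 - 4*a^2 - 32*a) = a^2 - 4*a - 32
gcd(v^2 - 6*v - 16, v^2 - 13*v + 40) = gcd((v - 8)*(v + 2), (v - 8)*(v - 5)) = v - 8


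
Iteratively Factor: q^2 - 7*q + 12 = (q - 4)*(q - 3)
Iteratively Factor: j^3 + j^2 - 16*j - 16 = (j + 4)*(j^2 - 3*j - 4) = (j - 4)*(j + 4)*(j + 1)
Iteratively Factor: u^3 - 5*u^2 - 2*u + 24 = (u + 2)*(u^2 - 7*u + 12) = (u - 3)*(u + 2)*(u - 4)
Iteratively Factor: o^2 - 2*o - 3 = (o - 3)*(o + 1)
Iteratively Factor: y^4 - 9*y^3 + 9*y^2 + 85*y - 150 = (y + 3)*(y^3 - 12*y^2 + 45*y - 50) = (y - 5)*(y + 3)*(y^2 - 7*y + 10) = (y - 5)*(y - 2)*(y + 3)*(y - 5)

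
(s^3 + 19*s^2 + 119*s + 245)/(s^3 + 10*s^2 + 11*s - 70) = (s + 7)/(s - 2)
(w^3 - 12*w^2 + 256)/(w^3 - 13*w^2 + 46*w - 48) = (w^2 - 4*w - 32)/(w^2 - 5*w + 6)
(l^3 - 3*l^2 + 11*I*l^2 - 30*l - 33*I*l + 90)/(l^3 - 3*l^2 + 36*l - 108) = (l + 5*I)/(l - 6*I)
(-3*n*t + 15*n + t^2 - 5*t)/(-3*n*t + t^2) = (t - 5)/t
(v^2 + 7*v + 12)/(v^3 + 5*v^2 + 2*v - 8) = (v + 3)/(v^2 + v - 2)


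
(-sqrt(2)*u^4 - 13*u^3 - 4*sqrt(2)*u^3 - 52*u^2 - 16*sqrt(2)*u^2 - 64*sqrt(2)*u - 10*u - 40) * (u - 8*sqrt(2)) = -sqrt(2)*u^5 - 4*sqrt(2)*u^4 + 3*u^4 + 12*u^3 + 88*sqrt(2)*u^3 + 246*u^2 + 352*sqrt(2)*u^2 + 80*sqrt(2)*u + 984*u + 320*sqrt(2)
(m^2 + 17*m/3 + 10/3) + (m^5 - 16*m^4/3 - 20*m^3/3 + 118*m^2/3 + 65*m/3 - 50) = m^5 - 16*m^4/3 - 20*m^3/3 + 121*m^2/3 + 82*m/3 - 140/3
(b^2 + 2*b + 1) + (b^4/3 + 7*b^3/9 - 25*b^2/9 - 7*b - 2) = b^4/3 + 7*b^3/9 - 16*b^2/9 - 5*b - 1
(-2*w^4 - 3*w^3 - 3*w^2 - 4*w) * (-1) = 2*w^4 + 3*w^3 + 3*w^2 + 4*w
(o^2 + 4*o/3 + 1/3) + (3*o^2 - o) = 4*o^2 + o/3 + 1/3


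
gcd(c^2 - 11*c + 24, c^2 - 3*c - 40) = c - 8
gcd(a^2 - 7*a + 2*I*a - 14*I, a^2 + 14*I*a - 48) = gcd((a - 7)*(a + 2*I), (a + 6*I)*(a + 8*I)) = 1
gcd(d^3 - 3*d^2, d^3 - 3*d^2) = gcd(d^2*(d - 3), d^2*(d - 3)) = d^3 - 3*d^2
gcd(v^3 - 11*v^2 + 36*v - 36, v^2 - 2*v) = v - 2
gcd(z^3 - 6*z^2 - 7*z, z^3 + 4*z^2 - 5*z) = z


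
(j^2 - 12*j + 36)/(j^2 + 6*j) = (j^2 - 12*j + 36)/(j*(j + 6))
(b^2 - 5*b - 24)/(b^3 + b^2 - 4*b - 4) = (b^2 - 5*b - 24)/(b^3 + b^2 - 4*b - 4)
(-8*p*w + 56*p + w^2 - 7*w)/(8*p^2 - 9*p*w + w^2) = (7 - w)/(p - w)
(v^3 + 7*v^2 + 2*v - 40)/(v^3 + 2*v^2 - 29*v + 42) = (v^2 + 9*v + 20)/(v^2 + 4*v - 21)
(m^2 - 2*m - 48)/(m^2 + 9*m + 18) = (m - 8)/(m + 3)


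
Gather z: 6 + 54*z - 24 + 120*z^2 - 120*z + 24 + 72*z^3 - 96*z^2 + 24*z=72*z^3 + 24*z^2 - 42*z + 6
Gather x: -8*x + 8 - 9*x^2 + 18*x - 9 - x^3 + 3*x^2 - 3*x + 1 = -x^3 - 6*x^2 + 7*x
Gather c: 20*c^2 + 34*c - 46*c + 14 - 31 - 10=20*c^2 - 12*c - 27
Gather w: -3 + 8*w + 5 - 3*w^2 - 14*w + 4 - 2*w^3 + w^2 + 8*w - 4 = -2*w^3 - 2*w^2 + 2*w + 2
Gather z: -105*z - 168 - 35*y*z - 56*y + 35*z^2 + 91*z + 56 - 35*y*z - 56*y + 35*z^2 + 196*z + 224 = -112*y + 70*z^2 + z*(182 - 70*y) + 112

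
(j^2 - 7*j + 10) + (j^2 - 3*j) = 2*j^2 - 10*j + 10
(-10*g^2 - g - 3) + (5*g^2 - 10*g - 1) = -5*g^2 - 11*g - 4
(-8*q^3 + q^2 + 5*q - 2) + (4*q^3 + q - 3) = -4*q^3 + q^2 + 6*q - 5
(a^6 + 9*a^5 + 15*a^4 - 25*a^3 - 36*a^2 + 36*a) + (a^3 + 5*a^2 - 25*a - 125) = a^6 + 9*a^5 + 15*a^4 - 24*a^3 - 31*a^2 + 11*a - 125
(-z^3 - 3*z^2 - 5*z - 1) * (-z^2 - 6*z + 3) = z^5 + 9*z^4 + 20*z^3 + 22*z^2 - 9*z - 3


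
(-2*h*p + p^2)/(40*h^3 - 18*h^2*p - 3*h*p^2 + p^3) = p/(-20*h^2 - h*p + p^2)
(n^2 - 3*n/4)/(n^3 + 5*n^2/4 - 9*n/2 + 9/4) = n/(n^2 + 2*n - 3)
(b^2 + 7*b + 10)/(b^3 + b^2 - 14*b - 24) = (b + 5)/(b^2 - b - 12)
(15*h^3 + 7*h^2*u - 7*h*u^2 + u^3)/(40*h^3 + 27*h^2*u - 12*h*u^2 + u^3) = (-3*h + u)/(-8*h + u)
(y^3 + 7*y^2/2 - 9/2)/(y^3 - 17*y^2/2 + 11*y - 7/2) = (2*y^2 + 9*y + 9)/(2*y^2 - 15*y + 7)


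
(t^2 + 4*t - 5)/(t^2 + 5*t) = (t - 1)/t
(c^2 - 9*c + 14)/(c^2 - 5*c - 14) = (c - 2)/(c + 2)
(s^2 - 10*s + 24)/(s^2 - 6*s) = (s - 4)/s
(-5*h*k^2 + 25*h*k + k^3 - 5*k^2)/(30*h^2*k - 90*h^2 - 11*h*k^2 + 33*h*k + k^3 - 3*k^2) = k*(5 - k)/(6*h*k - 18*h - k^2 + 3*k)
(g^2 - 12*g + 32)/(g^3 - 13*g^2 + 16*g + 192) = (g - 4)/(g^2 - 5*g - 24)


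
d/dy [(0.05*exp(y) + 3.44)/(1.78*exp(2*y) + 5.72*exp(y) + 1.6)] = (-(0.05*exp(y) + 3.44)*(3.56*exp(y) + 5.72) + 0.089*exp(2*y) + 0.286*exp(y) + 0.08)*exp(y)/(1.78*exp(2*y) + 5.72*exp(y) + 1.6)^2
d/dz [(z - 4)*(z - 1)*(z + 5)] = 3*z^2 - 21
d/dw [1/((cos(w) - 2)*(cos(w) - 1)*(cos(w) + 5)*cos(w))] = (-23*cos(w) + 3*cos(2*w) + cos(3*w) + 13)*sin(w)/((cos(w) - 2)^2*(cos(w) - 1)^2*(cos(w) + 5)^2*cos(w)^2)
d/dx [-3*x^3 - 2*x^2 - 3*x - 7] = -9*x^2 - 4*x - 3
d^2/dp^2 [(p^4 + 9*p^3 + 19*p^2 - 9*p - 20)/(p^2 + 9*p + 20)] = 2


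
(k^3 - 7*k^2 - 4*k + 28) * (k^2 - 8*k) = k^5 - 15*k^4 + 52*k^3 + 60*k^2 - 224*k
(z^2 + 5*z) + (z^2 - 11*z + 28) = 2*z^2 - 6*z + 28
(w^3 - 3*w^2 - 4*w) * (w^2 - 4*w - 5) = w^5 - 7*w^4 + 3*w^3 + 31*w^2 + 20*w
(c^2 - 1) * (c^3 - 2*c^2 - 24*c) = c^5 - 2*c^4 - 25*c^3 + 2*c^2 + 24*c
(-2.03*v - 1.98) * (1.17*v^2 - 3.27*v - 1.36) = -2.3751*v^3 + 4.3215*v^2 + 9.2354*v + 2.6928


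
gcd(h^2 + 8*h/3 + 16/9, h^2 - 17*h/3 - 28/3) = h + 4/3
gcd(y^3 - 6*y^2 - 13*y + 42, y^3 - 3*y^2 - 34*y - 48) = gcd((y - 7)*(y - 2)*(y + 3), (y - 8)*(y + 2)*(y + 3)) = y + 3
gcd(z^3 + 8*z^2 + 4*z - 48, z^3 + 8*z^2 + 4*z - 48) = z^3 + 8*z^2 + 4*z - 48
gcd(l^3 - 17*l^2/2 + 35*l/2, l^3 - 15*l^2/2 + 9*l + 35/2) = l^2 - 17*l/2 + 35/2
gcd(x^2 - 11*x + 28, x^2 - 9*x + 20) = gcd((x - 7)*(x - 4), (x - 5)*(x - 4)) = x - 4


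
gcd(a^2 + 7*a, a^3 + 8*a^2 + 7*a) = a^2 + 7*a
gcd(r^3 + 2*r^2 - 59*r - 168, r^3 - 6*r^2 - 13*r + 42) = r + 3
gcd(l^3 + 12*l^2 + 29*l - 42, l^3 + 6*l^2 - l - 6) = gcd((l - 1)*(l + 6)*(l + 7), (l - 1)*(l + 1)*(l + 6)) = l^2 + 5*l - 6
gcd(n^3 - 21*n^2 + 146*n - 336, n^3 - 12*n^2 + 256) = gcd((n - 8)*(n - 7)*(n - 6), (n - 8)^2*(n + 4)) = n - 8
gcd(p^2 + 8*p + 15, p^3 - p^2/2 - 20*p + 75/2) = p + 5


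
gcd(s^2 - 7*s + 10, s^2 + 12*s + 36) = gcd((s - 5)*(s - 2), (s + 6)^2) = 1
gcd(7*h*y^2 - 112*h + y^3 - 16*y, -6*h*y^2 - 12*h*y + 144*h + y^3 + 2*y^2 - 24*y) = y - 4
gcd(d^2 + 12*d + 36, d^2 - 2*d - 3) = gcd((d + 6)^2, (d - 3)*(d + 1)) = 1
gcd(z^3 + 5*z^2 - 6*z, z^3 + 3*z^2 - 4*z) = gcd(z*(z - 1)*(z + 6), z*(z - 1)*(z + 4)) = z^2 - z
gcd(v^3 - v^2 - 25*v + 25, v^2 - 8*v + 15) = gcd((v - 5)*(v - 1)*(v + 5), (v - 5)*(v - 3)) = v - 5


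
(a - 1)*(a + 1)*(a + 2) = a^3 + 2*a^2 - a - 2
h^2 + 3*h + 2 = (h + 1)*(h + 2)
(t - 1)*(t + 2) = t^2 + t - 2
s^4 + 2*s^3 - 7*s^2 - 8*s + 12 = (s - 2)*(s - 1)*(s + 2)*(s + 3)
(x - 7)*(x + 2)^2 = x^3 - 3*x^2 - 24*x - 28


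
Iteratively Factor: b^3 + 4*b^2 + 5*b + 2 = (b + 1)*(b^2 + 3*b + 2) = (b + 1)*(b + 2)*(b + 1)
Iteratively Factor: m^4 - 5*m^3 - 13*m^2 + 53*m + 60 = (m + 1)*(m^3 - 6*m^2 - 7*m + 60) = (m + 1)*(m + 3)*(m^2 - 9*m + 20) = (m - 5)*(m + 1)*(m + 3)*(m - 4)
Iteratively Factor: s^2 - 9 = (s + 3)*(s - 3)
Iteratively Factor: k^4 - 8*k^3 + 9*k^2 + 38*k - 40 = (k + 2)*(k^3 - 10*k^2 + 29*k - 20) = (k - 1)*(k + 2)*(k^2 - 9*k + 20) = (k - 4)*(k - 1)*(k + 2)*(k - 5)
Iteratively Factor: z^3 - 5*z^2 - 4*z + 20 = (z + 2)*(z^2 - 7*z + 10) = (z - 5)*(z + 2)*(z - 2)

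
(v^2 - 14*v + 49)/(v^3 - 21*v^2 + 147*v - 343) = 1/(v - 7)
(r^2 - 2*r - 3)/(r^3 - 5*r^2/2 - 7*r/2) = 2*(r - 3)/(r*(2*r - 7))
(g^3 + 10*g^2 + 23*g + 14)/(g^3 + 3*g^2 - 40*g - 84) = (g + 1)/(g - 6)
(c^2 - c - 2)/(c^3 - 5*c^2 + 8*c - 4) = (c + 1)/(c^2 - 3*c + 2)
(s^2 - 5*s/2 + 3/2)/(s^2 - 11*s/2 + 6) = (s - 1)/(s - 4)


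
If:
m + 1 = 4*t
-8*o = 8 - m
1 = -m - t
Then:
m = -1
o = -9/8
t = 0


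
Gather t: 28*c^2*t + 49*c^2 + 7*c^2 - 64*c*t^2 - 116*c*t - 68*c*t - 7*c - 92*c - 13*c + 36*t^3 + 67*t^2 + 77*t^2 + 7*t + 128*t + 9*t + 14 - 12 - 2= 56*c^2 - 112*c + 36*t^3 + t^2*(144 - 64*c) + t*(28*c^2 - 184*c + 144)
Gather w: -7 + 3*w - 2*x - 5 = 3*w - 2*x - 12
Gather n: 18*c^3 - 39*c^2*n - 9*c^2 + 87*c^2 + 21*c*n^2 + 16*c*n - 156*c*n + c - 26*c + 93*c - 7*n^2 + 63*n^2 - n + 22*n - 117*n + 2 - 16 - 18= 18*c^3 + 78*c^2 + 68*c + n^2*(21*c + 56) + n*(-39*c^2 - 140*c - 96) - 32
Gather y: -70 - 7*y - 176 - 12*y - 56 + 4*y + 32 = -15*y - 270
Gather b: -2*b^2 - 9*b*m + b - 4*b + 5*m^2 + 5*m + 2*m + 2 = -2*b^2 + b*(-9*m - 3) + 5*m^2 + 7*m + 2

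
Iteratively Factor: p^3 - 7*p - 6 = (p - 3)*(p^2 + 3*p + 2) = (p - 3)*(p + 1)*(p + 2)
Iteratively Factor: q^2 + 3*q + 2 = (q + 2)*(q + 1)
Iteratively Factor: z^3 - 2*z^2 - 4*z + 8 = (z + 2)*(z^2 - 4*z + 4) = (z - 2)*(z + 2)*(z - 2)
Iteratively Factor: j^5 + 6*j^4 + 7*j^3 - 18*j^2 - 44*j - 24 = (j + 1)*(j^4 + 5*j^3 + 2*j^2 - 20*j - 24) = (j + 1)*(j + 3)*(j^3 + 2*j^2 - 4*j - 8) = (j + 1)*(j + 2)*(j + 3)*(j^2 - 4) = (j + 1)*(j + 2)^2*(j + 3)*(j - 2)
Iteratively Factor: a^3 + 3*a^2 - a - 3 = (a - 1)*(a^2 + 4*a + 3) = (a - 1)*(a + 3)*(a + 1)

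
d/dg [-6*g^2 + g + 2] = 1 - 12*g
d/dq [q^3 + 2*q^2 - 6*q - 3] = 3*q^2 + 4*q - 6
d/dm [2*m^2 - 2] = 4*m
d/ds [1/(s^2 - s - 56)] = (1 - 2*s)/(-s^2 + s + 56)^2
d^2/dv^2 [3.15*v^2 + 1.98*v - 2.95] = 6.30000000000000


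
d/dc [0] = 0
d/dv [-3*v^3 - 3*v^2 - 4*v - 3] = -9*v^2 - 6*v - 4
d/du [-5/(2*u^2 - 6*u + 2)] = 5*(2*u - 3)/(2*(u^2 - 3*u + 1)^2)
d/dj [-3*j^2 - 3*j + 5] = -6*j - 3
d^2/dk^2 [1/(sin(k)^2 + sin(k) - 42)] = (-4*sin(k)^4 - 3*sin(k)^3 - 163*sin(k)^2 - 36*sin(k) + 86)/(sin(k)^2 + sin(k) - 42)^3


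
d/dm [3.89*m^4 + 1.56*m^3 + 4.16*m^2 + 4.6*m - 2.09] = 15.56*m^3 + 4.68*m^2 + 8.32*m + 4.6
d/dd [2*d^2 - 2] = 4*d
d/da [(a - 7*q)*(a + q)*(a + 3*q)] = 3*a^2 - 6*a*q - 25*q^2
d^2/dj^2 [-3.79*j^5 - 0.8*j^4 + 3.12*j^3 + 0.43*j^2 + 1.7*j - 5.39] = -75.8*j^3 - 9.6*j^2 + 18.72*j + 0.86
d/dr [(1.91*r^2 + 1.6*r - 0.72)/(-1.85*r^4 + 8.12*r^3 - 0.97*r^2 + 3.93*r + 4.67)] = (7.067*r^5 - 6.6292*r^4 - 31.312*r^3 + 26.5975*r^2 + 16.4426*r + 10.3016)/(3.4225*r^8 - 30.044*r^7 + 69.5234*r^6 - 30.2938*r^5 + 47.4851*r^4 + 68.2166*r^3 + 6.3851*r^2 + 36.7062*r + 21.8089)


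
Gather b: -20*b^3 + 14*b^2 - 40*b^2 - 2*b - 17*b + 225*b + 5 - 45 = -20*b^3 - 26*b^2 + 206*b - 40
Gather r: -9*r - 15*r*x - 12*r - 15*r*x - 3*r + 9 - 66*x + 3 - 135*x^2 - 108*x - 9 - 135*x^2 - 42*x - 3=r*(-30*x - 24) - 270*x^2 - 216*x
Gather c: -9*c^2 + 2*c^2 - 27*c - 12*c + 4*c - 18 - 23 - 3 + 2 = -7*c^2 - 35*c - 42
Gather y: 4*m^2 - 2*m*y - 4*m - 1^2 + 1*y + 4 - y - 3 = 4*m^2 - 2*m*y - 4*m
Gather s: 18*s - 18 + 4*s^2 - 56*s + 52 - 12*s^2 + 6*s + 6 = -8*s^2 - 32*s + 40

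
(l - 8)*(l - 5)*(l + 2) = l^3 - 11*l^2 + 14*l + 80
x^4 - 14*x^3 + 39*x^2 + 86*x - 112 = (x - 8)*(x - 7)*(x - 1)*(x + 2)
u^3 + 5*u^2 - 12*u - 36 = (u - 3)*(u + 2)*(u + 6)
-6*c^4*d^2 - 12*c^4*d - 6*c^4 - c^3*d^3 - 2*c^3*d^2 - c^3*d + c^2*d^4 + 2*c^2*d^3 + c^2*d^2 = (-3*c + d)*(2*c + d)*(c*d + c)^2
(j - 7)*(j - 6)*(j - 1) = j^3 - 14*j^2 + 55*j - 42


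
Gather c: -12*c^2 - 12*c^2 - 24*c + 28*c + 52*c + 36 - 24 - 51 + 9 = -24*c^2 + 56*c - 30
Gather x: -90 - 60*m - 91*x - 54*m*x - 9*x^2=-60*m - 9*x^2 + x*(-54*m - 91) - 90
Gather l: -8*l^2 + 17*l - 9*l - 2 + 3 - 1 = -8*l^2 + 8*l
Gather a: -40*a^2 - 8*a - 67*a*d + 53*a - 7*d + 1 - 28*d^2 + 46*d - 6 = -40*a^2 + a*(45 - 67*d) - 28*d^2 + 39*d - 5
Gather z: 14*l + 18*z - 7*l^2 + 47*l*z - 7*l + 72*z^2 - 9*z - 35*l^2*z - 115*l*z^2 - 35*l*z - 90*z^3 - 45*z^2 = -7*l^2 + 7*l - 90*z^3 + z^2*(27 - 115*l) + z*(-35*l^2 + 12*l + 9)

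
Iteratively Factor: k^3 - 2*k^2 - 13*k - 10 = (k + 2)*(k^2 - 4*k - 5) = (k + 1)*(k + 2)*(k - 5)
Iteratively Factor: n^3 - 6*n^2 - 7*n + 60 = (n - 4)*(n^2 - 2*n - 15) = (n - 5)*(n - 4)*(n + 3)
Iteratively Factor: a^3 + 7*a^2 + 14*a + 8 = (a + 1)*(a^2 + 6*a + 8) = (a + 1)*(a + 4)*(a + 2)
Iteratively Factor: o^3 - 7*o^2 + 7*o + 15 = (o - 3)*(o^2 - 4*o - 5) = (o - 5)*(o - 3)*(o + 1)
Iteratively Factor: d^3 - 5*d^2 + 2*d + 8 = (d - 2)*(d^2 - 3*d - 4) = (d - 2)*(d + 1)*(d - 4)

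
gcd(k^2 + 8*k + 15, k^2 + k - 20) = k + 5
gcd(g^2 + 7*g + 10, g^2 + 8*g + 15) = g + 5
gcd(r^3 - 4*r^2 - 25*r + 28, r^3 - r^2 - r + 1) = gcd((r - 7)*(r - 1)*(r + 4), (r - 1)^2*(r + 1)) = r - 1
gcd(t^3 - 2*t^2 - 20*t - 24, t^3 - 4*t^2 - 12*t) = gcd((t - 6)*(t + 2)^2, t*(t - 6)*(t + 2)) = t^2 - 4*t - 12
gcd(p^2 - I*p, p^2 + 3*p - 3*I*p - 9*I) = 1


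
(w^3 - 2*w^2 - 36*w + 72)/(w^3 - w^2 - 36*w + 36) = (w - 2)/(w - 1)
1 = 1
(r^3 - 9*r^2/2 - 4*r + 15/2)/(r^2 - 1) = (2*r^2 - 7*r - 15)/(2*(r + 1))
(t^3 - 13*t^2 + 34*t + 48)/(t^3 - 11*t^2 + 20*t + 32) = (t - 6)/(t - 4)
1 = 1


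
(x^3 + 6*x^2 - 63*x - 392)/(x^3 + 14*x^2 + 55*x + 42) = (x^2 - x - 56)/(x^2 + 7*x + 6)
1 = 1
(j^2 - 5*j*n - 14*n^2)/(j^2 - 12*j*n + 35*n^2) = (j + 2*n)/(j - 5*n)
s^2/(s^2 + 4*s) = s/(s + 4)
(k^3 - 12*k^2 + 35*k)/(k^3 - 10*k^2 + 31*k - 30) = k*(k - 7)/(k^2 - 5*k + 6)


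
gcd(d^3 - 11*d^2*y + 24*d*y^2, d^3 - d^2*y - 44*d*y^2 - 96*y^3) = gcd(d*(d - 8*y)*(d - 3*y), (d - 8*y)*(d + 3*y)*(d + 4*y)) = -d + 8*y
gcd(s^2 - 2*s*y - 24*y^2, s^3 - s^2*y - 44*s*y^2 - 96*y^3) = s + 4*y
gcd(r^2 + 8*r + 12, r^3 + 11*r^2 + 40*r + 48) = 1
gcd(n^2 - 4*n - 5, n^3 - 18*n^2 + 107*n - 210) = n - 5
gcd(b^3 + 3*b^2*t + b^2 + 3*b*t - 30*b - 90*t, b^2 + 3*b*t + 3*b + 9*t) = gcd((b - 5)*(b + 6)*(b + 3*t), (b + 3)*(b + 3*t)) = b + 3*t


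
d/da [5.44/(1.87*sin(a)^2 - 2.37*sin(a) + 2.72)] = (12.8928 - 20.3456*sin(a))*cos(a)/(1.87*sin(a)^2 - 2.37*sin(a) + 2.72)^2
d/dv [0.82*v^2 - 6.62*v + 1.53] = 1.64*v - 6.62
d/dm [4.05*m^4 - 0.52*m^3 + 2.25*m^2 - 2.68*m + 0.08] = 16.2*m^3 - 1.56*m^2 + 4.5*m - 2.68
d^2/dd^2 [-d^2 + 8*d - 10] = -2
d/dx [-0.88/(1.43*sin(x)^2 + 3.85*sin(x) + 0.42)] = (2.5168*sin(x) + 3.388)*cos(x)/(1.43*sin(x)^2 + 3.85*sin(x) + 0.42)^2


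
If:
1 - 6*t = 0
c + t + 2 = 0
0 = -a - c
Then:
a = 13/6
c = -13/6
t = 1/6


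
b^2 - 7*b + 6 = (b - 6)*(b - 1)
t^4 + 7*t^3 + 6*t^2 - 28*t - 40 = (t - 2)*(t + 2)^2*(t + 5)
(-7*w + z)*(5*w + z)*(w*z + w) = -35*w^3*z - 35*w^3 - 2*w^2*z^2 - 2*w^2*z + w*z^3 + w*z^2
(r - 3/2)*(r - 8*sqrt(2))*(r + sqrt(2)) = r^3 - 7*sqrt(2)*r^2 - 3*r^2/2 - 16*r + 21*sqrt(2)*r/2 + 24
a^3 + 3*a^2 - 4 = (a - 1)*(a + 2)^2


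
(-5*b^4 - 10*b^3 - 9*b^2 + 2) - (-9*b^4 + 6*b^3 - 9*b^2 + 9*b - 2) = 4*b^4 - 16*b^3 - 9*b + 4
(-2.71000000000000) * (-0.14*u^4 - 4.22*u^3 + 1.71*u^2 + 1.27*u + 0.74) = 0.3794*u^4 + 11.4362*u^3 - 4.6341*u^2 - 3.4417*u - 2.0054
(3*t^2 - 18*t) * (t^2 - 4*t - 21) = 3*t^4 - 30*t^3 + 9*t^2 + 378*t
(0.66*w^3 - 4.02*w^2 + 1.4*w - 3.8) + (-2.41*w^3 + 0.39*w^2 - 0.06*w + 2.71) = -1.75*w^3 - 3.63*w^2 + 1.34*w - 1.09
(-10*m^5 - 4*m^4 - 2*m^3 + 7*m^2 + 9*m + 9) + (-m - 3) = -10*m^5 - 4*m^4 - 2*m^3 + 7*m^2 + 8*m + 6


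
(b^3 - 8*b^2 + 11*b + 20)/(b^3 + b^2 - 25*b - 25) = (b - 4)/(b + 5)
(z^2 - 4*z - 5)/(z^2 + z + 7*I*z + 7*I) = (z - 5)/(z + 7*I)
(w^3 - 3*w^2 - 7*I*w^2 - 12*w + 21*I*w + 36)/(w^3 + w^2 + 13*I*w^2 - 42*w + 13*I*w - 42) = (w^3 + w^2*(-3 - 7*I) + w*(-12 + 21*I) + 36)/(w^3 + w^2*(1 + 13*I) + w*(-42 + 13*I) - 42)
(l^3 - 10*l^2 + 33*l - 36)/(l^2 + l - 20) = (l^2 - 6*l + 9)/(l + 5)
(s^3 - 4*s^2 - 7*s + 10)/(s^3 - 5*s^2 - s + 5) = (s + 2)/(s + 1)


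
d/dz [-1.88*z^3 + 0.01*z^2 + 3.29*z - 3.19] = -5.64*z^2 + 0.02*z + 3.29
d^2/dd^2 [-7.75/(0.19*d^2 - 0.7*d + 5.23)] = (0.55955*d^2 - 2.0615*d - 7.75*(0.38*d - 0.7)*(0.76*d - 1.4) + 15.40235)/(0.19*d^2 - 0.7*d + 5.23)^3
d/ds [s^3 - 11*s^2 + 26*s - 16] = 3*s^2 - 22*s + 26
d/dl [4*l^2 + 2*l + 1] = 8*l + 2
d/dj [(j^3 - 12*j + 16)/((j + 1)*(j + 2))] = (j^4 + 6*j^3 + 18*j^2 - 32*j - 72)/(j^4 + 6*j^3 + 13*j^2 + 12*j + 4)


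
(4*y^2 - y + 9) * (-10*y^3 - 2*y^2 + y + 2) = -40*y^5 + 2*y^4 - 84*y^3 - 11*y^2 + 7*y + 18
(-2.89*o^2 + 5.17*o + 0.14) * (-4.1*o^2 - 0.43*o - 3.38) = 11.849*o^4 - 19.9543*o^3 + 6.9711*o^2 - 17.5348*o - 0.4732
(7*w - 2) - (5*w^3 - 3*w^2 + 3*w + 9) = -5*w^3 + 3*w^2 + 4*w - 11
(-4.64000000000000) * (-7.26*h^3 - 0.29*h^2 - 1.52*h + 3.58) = 33.6864*h^3 + 1.3456*h^2 + 7.0528*h - 16.6112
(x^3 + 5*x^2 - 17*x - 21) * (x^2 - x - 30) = x^5 + 4*x^4 - 52*x^3 - 154*x^2 + 531*x + 630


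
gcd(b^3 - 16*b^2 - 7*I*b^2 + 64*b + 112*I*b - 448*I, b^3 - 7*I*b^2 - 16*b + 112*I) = b - 7*I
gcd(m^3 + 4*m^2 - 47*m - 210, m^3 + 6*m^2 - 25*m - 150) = m^2 + 11*m + 30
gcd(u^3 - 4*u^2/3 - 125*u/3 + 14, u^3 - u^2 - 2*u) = 1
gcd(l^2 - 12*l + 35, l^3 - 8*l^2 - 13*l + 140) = l^2 - 12*l + 35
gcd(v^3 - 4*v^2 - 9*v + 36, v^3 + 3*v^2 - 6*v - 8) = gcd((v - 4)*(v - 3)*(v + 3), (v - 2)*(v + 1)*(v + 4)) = 1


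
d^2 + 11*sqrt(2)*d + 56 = (d + 4*sqrt(2))*(d + 7*sqrt(2))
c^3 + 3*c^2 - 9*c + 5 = (c - 1)^2*(c + 5)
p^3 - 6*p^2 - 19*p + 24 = (p - 8)*(p - 1)*(p + 3)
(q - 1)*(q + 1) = q^2 - 1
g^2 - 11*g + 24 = (g - 8)*(g - 3)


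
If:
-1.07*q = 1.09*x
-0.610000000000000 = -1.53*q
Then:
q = 0.40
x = -0.39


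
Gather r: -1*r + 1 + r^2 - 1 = r^2 - r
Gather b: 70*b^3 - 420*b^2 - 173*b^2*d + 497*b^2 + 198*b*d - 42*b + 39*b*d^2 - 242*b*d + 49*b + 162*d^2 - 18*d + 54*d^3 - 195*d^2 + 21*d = 70*b^3 + b^2*(77 - 173*d) + b*(39*d^2 - 44*d + 7) + 54*d^3 - 33*d^2 + 3*d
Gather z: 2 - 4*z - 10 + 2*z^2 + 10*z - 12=2*z^2 + 6*z - 20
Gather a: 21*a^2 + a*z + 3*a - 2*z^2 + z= 21*a^2 + a*(z + 3) - 2*z^2 + z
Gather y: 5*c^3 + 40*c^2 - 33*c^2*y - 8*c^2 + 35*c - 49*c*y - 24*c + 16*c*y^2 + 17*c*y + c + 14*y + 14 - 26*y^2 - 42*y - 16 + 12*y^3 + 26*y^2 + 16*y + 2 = 5*c^3 + 32*c^2 + 16*c*y^2 + 12*c + 12*y^3 + y*(-33*c^2 - 32*c - 12)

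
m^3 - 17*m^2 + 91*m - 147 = (m - 7)^2*(m - 3)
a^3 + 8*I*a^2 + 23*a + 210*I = (a - 5*I)*(a + 6*I)*(a + 7*I)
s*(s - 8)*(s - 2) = s^3 - 10*s^2 + 16*s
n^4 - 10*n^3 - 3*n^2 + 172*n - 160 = (n - 8)*(n - 5)*(n - 1)*(n + 4)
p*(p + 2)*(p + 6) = p^3 + 8*p^2 + 12*p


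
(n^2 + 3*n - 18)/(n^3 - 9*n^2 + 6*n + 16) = (n^2 + 3*n - 18)/(n^3 - 9*n^2 + 6*n + 16)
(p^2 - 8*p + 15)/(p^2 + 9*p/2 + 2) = 2*(p^2 - 8*p + 15)/(2*p^2 + 9*p + 4)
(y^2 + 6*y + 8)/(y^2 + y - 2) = (y + 4)/(y - 1)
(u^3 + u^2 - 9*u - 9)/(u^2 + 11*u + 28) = (u^3 + u^2 - 9*u - 9)/(u^2 + 11*u + 28)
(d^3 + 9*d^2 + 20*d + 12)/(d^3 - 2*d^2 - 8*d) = (d^2 + 7*d + 6)/(d*(d - 4))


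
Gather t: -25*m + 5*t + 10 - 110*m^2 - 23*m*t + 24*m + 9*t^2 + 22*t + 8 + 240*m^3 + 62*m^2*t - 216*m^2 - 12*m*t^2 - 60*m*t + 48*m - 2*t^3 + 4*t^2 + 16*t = 240*m^3 - 326*m^2 + 47*m - 2*t^3 + t^2*(13 - 12*m) + t*(62*m^2 - 83*m + 43) + 18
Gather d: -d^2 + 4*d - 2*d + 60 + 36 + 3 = -d^2 + 2*d + 99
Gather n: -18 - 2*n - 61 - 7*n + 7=-9*n - 72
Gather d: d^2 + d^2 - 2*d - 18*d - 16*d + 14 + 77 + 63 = 2*d^2 - 36*d + 154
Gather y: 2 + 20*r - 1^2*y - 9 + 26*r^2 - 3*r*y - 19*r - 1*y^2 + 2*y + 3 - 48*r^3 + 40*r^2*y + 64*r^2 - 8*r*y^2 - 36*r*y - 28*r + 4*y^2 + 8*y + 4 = -48*r^3 + 90*r^2 - 27*r + y^2*(3 - 8*r) + y*(40*r^2 - 39*r + 9)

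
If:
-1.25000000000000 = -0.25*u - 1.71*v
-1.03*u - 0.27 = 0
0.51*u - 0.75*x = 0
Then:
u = -0.26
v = 0.77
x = -0.18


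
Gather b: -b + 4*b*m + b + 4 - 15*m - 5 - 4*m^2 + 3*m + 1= 4*b*m - 4*m^2 - 12*m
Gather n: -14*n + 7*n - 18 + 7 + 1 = -7*n - 10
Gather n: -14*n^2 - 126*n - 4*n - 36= -14*n^2 - 130*n - 36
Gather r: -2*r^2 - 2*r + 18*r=-2*r^2 + 16*r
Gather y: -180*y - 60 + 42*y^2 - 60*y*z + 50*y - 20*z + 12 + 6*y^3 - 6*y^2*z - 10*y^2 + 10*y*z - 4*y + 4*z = 6*y^3 + y^2*(32 - 6*z) + y*(-50*z - 134) - 16*z - 48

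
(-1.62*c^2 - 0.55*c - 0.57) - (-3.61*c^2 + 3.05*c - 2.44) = 1.99*c^2 - 3.6*c + 1.87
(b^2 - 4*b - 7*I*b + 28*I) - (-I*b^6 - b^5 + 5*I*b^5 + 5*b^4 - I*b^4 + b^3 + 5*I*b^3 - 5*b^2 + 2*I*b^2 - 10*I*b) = I*b^6 + b^5 - 5*I*b^5 - 5*b^4 + I*b^4 - b^3 - 5*I*b^3 + 6*b^2 - 2*I*b^2 - 4*b + 3*I*b + 28*I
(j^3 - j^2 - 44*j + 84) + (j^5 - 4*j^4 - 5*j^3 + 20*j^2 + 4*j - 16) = j^5 - 4*j^4 - 4*j^3 + 19*j^2 - 40*j + 68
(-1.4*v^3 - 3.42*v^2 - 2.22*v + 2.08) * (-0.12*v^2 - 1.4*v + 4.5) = 0.168*v^5 + 2.3704*v^4 - 1.2456*v^3 - 12.5316*v^2 - 12.902*v + 9.36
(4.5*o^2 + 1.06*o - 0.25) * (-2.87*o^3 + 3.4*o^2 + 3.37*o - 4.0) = -12.915*o^5 + 12.2578*o^4 + 19.4865*o^3 - 15.2778*o^2 - 5.0825*o + 1.0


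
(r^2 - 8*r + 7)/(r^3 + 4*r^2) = (r^2 - 8*r + 7)/(r^2*(r + 4))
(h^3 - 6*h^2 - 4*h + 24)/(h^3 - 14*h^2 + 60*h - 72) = (h + 2)/(h - 6)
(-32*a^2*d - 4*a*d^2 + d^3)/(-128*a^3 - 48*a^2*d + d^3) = d/(4*a + d)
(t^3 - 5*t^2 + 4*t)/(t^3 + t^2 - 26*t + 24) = t/(t + 6)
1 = 1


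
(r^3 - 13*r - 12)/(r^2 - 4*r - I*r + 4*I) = (r^2 + 4*r + 3)/(r - I)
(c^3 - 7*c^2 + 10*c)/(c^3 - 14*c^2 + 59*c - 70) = c/(c - 7)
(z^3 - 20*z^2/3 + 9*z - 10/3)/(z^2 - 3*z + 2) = (3*z^2 - 17*z + 10)/(3*(z - 2))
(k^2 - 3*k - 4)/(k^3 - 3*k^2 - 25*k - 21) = (k - 4)/(k^2 - 4*k - 21)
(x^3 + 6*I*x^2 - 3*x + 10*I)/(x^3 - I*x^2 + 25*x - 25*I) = (x + 2*I)/(x - 5*I)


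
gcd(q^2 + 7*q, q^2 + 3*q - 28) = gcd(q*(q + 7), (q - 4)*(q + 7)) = q + 7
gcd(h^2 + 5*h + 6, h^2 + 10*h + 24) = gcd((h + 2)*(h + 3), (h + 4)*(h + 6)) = 1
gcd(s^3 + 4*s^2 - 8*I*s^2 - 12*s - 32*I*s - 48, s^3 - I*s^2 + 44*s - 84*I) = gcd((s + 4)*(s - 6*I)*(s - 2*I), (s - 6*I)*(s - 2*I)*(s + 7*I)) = s^2 - 8*I*s - 12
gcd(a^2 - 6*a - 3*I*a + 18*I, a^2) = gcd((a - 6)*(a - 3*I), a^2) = 1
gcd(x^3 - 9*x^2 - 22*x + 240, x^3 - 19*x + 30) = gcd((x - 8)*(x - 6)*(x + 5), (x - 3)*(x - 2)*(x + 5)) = x + 5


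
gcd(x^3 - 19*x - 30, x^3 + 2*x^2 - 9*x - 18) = x^2 + 5*x + 6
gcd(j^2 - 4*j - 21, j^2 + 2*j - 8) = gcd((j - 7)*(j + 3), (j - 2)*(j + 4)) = 1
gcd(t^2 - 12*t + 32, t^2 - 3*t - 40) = t - 8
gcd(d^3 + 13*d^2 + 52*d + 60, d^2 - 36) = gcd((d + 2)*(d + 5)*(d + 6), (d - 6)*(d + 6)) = d + 6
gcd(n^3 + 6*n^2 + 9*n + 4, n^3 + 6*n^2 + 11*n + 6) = n + 1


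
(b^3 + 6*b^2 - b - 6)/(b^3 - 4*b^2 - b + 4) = (b + 6)/(b - 4)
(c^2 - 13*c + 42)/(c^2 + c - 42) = (c - 7)/(c + 7)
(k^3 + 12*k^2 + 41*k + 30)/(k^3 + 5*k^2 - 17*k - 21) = (k^2 + 11*k + 30)/(k^2 + 4*k - 21)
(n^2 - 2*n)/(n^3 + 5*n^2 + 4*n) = (n - 2)/(n^2 + 5*n + 4)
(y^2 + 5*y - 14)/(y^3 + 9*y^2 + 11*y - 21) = (y - 2)/(y^2 + 2*y - 3)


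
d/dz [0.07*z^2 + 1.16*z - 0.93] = 0.14*z + 1.16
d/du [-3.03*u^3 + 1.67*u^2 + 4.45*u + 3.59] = -9.09*u^2 + 3.34*u + 4.45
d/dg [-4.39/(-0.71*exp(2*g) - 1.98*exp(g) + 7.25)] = (-6.2338*exp(g) - 8.6922)*exp(g)/(0.71*exp(2*g) + 1.98*exp(g) - 7.25)^2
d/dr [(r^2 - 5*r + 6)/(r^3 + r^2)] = (-r^3 + 10*r^2 - 13*r - 12)/(r^3*(r^2 + 2*r + 1))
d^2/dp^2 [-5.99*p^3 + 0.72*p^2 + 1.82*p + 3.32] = 1.44 - 35.94*p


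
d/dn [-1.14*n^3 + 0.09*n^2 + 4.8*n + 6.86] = -3.42*n^2 + 0.18*n + 4.8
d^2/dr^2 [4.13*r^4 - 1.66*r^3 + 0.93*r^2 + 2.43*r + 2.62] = 49.56*r^2 - 9.96*r + 1.86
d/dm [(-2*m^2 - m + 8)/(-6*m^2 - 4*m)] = (m^2 + 48*m + 16)/(2*m^2*(9*m^2 + 12*m + 4))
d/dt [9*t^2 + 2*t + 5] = 18*t + 2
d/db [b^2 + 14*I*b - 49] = 2*b + 14*I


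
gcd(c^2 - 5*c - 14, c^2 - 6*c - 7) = c - 7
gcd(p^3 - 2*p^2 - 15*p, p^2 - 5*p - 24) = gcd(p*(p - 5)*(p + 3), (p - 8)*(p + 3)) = p + 3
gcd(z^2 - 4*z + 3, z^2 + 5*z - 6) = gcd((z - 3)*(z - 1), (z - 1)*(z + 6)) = z - 1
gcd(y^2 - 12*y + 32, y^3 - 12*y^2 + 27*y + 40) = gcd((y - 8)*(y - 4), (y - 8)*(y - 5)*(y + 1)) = y - 8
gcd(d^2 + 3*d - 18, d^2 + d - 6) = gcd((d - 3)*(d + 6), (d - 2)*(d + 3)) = 1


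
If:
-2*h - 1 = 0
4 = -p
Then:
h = -1/2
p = -4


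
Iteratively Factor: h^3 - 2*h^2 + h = (h)*(h^2 - 2*h + 1) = h*(h - 1)*(h - 1)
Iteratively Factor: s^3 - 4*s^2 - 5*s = (s + 1)*(s^2 - 5*s) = s*(s + 1)*(s - 5)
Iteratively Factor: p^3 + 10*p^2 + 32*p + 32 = (p + 2)*(p^2 + 8*p + 16) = (p + 2)*(p + 4)*(p + 4)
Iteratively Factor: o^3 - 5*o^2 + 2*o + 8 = (o - 2)*(o^2 - 3*o - 4) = (o - 2)*(o + 1)*(o - 4)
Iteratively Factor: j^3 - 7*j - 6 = (j + 1)*(j^2 - j - 6) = (j - 3)*(j + 1)*(j + 2)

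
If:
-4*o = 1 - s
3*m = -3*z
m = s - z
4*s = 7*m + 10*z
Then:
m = 0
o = -1/4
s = 0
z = 0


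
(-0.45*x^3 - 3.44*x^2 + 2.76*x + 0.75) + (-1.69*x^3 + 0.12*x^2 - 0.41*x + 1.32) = -2.14*x^3 - 3.32*x^2 + 2.35*x + 2.07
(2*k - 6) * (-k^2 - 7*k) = -2*k^3 - 8*k^2 + 42*k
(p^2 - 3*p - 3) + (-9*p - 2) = p^2 - 12*p - 5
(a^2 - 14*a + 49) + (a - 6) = a^2 - 13*a + 43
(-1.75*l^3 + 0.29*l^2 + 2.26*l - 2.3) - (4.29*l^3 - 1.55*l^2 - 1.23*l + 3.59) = -6.04*l^3 + 1.84*l^2 + 3.49*l - 5.89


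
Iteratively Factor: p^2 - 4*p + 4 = (p - 2)*(p - 2)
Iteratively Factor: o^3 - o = (o + 1)*(o^2 - o) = (o - 1)*(o + 1)*(o)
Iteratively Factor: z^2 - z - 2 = (z - 2)*(z + 1)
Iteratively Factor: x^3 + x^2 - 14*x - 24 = (x + 3)*(x^2 - 2*x - 8) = (x + 2)*(x + 3)*(x - 4)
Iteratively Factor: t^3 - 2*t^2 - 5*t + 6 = (t - 1)*(t^2 - t - 6) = (t - 3)*(t - 1)*(t + 2)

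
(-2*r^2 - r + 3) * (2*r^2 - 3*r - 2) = -4*r^4 + 4*r^3 + 13*r^2 - 7*r - 6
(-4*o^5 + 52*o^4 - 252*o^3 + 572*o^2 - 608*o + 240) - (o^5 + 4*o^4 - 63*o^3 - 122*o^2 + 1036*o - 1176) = -5*o^5 + 48*o^4 - 189*o^3 + 694*o^2 - 1644*o + 1416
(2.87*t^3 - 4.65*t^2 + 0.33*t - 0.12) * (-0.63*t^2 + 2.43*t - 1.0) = -1.8081*t^5 + 9.9036*t^4 - 14.3774*t^3 + 5.5275*t^2 - 0.6216*t + 0.12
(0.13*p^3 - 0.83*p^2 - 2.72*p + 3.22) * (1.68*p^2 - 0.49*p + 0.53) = 0.2184*p^5 - 1.4581*p^4 - 4.094*p^3 + 6.3025*p^2 - 3.0194*p + 1.7066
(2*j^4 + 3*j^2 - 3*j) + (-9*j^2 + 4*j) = 2*j^4 - 6*j^2 + j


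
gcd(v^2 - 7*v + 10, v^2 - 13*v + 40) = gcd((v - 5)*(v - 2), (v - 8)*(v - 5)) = v - 5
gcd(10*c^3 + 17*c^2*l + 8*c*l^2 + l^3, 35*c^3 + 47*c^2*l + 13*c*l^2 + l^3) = 5*c^2 + 6*c*l + l^2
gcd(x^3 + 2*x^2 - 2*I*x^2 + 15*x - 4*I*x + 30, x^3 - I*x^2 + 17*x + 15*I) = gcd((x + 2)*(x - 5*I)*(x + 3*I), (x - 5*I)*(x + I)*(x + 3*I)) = x^2 - 2*I*x + 15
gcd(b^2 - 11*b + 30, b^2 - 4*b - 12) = b - 6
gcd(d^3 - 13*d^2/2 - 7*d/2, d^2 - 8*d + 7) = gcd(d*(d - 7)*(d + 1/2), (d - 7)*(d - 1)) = d - 7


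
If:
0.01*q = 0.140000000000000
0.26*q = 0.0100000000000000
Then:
No Solution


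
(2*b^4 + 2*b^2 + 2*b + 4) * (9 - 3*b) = -6*b^5 + 18*b^4 - 6*b^3 + 12*b^2 + 6*b + 36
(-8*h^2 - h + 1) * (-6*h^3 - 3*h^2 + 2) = 48*h^5 + 30*h^4 - 3*h^3 - 19*h^2 - 2*h + 2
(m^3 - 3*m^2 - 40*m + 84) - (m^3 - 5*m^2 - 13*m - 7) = 2*m^2 - 27*m + 91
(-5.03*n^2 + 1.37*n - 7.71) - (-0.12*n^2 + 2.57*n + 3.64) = -4.91*n^2 - 1.2*n - 11.35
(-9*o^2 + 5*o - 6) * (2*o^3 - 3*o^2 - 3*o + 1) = -18*o^5 + 37*o^4 - 6*o^2 + 23*o - 6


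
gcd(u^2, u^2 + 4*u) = u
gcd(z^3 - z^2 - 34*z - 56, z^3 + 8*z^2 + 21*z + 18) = z + 2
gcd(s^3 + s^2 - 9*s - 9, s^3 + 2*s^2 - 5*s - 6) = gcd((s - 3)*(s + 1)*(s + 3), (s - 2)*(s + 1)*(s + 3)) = s^2 + 4*s + 3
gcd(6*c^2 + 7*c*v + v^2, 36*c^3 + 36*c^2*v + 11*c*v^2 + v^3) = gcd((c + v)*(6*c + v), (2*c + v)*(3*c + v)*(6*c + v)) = 6*c + v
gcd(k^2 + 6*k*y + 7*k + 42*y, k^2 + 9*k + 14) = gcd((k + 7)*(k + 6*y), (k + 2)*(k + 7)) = k + 7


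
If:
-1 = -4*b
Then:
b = 1/4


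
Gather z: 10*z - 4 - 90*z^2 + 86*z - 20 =-90*z^2 + 96*z - 24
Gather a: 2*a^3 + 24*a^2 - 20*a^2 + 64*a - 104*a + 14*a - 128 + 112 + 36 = 2*a^3 + 4*a^2 - 26*a + 20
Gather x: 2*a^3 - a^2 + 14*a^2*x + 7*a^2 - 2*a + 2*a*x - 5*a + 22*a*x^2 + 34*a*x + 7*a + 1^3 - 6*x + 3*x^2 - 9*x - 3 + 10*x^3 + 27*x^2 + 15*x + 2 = 2*a^3 + 6*a^2 + 10*x^3 + x^2*(22*a + 30) + x*(14*a^2 + 36*a)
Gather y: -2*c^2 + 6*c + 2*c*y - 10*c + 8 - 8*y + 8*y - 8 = -2*c^2 + 2*c*y - 4*c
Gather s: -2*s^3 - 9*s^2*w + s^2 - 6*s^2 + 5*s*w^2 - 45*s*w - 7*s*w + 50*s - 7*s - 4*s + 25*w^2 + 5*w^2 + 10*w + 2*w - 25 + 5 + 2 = -2*s^3 + s^2*(-9*w - 5) + s*(5*w^2 - 52*w + 39) + 30*w^2 + 12*w - 18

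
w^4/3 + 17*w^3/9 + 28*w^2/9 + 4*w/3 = w*(w/3 + 1)*(w + 2/3)*(w + 2)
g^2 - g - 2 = (g - 2)*(g + 1)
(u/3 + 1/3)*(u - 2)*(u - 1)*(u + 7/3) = u^4/3 + u^3/9 - 17*u^2/9 - u/9 + 14/9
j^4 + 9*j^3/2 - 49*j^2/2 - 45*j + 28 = (j - 4)*(j - 1/2)*(j + 2)*(j + 7)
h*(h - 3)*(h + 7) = h^3 + 4*h^2 - 21*h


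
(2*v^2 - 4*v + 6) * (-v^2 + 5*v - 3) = -2*v^4 + 14*v^3 - 32*v^2 + 42*v - 18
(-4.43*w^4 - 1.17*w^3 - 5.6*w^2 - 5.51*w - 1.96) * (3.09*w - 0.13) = -13.6887*w^5 - 3.0394*w^4 - 17.1519*w^3 - 16.2979*w^2 - 5.3401*w + 0.2548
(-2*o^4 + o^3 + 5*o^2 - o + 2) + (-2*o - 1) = -2*o^4 + o^3 + 5*o^2 - 3*o + 1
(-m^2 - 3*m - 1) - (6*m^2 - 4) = -7*m^2 - 3*m + 3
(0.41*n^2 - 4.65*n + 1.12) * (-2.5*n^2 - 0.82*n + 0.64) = -1.025*n^4 + 11.2888*n^3 + 1.2754*n^2 - 3.8944*n + 0.7168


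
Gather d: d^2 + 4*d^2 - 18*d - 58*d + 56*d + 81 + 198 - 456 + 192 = 5*d^2 - 20*d + 15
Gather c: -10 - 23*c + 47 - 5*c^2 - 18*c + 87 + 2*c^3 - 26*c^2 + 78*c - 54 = 2*c^3 - 31*c^2 + 37*c + 70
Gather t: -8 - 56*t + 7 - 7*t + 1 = -63*t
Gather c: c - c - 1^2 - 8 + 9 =0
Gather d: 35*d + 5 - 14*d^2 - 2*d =-14*d^2 + 33*d + 5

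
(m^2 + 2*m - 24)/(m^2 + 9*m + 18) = (m - 4)/(m + 3)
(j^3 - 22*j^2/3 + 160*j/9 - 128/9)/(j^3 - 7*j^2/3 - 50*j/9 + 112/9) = (3*j - 8)/(3*j + 7)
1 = 1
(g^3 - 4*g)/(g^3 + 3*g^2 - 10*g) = (g + 2)/(g + 5)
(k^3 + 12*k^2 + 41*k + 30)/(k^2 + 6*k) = k + 6 + 5/k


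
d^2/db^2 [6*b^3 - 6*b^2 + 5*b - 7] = 36*b - 12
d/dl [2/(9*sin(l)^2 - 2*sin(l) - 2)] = 4*(1 - 9*sin(l))*cos(l)/(-9*sin(l)^2 + 2*sin(l) + 2)^2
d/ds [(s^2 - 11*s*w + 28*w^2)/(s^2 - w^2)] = w*(11*s^2 - 58*s*w + 11*w^2)/(s^4 - 2*s^2*w^2 + w^4)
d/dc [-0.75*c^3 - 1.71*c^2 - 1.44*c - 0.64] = -2.25*c^2 - 3.42*c - 1.44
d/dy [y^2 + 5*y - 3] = 2*y + 5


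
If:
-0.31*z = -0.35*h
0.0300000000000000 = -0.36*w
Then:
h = 0.885714285714286*z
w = -0.08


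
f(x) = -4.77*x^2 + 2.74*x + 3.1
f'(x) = 2.74 - 9.54*x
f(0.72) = 2.60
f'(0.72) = -4.13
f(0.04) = 3.20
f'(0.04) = 2.36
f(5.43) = -122.66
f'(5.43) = -49.06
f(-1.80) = -17.29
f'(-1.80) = 19.91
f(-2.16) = -25.07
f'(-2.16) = 23.35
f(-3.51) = -65.28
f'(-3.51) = 36.23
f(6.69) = -192.06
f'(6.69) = -61.08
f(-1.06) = -5.16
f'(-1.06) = 12.85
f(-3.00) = -48.05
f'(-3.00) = 31.36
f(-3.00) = -48.05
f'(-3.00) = 31.36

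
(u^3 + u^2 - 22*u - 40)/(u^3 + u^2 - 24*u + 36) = (u^3 + u^2 - 22*u - 40)/(u^3 + u^2 - 24*u + 36)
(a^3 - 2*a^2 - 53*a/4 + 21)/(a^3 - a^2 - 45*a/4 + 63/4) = (a - 4)/(a - 3)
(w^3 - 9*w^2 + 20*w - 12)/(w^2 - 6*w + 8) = (w^2 - 7*w + 6)/(w - 4)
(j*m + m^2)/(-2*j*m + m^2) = (-j - m)/(2*j - m)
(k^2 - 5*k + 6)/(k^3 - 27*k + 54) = (k - 2)/(k^2 + 3*k - 18)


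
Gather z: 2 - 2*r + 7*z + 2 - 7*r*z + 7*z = -2*r + z*(14 - 7*r) + 4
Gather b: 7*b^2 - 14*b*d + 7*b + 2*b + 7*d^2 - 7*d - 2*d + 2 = 7*b^2 + b*(9 - 14*d) + 7*d^2 - 9*d + 2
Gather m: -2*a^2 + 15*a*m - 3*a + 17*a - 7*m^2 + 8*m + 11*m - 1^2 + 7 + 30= -2*a^2 + 14*a - 7*m^2 + m*(15*a + 19) + 36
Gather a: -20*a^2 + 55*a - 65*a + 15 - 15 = -20*a^2 - 10*a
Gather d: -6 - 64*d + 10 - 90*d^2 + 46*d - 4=-90*d^2 - 18*d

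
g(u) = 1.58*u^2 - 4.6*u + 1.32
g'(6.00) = 14.36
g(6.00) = 30.60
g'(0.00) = -4.60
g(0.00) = 1.32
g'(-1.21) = -8.42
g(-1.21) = 9.20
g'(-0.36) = -5.74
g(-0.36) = 3.18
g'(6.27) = 15.21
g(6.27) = 34.59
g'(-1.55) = -9.50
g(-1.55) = 12.25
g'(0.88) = -1.82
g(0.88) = -1.50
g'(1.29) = -0.52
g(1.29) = -1.98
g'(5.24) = 11.96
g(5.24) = 20.60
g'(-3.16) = -14.59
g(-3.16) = 31.63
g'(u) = 3.16*u - 4.6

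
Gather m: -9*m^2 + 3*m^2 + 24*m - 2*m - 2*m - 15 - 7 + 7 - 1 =-6*m^2 + 20*m - 16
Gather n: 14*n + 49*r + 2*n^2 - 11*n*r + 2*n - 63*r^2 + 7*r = 2*n^2 + n*(16 - 11*r) - 63*r^2 + 56*r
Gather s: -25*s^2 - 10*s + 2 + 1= -25*s^2 - 10*s + 3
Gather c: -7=-7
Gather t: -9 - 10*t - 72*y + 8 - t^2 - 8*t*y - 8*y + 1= -t^2 + t*(-8*y - 10) - 80*y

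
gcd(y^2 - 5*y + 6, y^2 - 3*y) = y - 3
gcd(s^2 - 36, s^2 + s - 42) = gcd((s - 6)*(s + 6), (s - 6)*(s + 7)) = s - 6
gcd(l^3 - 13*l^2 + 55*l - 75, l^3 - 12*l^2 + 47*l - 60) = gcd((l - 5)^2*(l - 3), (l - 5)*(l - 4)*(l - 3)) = l^2 - 8*l + 15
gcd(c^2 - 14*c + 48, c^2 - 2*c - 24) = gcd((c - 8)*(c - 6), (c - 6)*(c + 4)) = c - 6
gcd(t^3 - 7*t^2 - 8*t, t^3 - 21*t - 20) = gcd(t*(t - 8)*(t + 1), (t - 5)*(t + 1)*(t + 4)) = t + 1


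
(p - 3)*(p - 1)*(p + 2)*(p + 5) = p^4 + 3*p^3 - 15*p^2 - 19*p + 30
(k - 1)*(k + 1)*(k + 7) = k^3 + 7*k^2 - k - 7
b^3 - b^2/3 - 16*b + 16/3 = (b - 4)*(b - 1/3)*(b + 4)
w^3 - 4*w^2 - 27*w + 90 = (w - 6)*(w - 3)*(w + 5)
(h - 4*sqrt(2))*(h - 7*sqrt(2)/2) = h^2 - 15*sqrt(2)*h/2 + 28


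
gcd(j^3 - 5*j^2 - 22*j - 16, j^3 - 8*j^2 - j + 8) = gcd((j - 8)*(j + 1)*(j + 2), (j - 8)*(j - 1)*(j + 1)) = j^2 - 7*j - 8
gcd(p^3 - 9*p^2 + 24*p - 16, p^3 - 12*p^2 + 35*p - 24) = p - 1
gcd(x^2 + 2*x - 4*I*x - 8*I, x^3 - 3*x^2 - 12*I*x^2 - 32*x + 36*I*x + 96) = x - 4*I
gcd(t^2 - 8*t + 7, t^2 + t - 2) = t - 1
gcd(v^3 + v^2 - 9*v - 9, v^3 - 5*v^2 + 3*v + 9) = v^2 - 2*v - 3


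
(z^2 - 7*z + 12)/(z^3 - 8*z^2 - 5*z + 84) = (z - 3)/(z^2 - 4*z - 21)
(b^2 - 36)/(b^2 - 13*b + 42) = (b + 6)/(b - 7)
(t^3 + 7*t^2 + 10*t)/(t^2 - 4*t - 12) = t*(t + 5)/(t - 6)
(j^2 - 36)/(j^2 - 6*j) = (j + 6)/j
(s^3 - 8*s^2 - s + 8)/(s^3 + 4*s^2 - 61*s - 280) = (s^2 - 1)/(s^2 + 12*s + 35)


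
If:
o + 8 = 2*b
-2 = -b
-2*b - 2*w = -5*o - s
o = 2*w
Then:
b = 2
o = -4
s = 20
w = -2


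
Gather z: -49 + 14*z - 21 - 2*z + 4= 12*z - 66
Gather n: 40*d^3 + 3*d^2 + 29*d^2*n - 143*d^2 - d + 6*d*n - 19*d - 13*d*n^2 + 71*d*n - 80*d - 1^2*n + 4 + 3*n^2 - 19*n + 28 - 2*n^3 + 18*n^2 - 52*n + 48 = 40*d^3 - 140*d^2 - 100*d - 2*n^3 + n^2*(21 - 13*d) + n*(29*d^2 + 77*d - 72) + 80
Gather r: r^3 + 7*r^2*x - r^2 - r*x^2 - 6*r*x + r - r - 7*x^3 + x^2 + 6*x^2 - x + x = r^3 + r^2*(7*x - 1) + r*(-x^2 - 6*x) - 7*x^3 + 7*x^2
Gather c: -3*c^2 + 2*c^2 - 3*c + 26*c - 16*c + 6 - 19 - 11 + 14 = -c^2 + 7*c - 10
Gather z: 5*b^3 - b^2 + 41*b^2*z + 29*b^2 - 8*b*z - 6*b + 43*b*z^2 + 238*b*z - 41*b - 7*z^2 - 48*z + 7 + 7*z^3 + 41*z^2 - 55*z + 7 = 5*b^3 + 28*b^2 - 47*b + 7*z^3 + z^2*(43*b + 34) + z*(41*b^2 + 230*b - 103) + 14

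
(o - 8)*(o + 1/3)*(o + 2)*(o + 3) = o^4 - 8*o^3/3 - 35*o^2 - 178*o/3 - 16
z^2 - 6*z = z*(z - 6)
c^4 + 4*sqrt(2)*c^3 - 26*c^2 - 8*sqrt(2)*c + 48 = (c - 2*sqrt(2))*(c - sqrt(2))*(c + sqrt(2))*(c + 6*sqrt(2))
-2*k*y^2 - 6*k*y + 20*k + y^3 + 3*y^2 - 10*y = (-2*k + y)*(y - 2)*(y + 5)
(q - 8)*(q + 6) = q^2 - 2*q - 48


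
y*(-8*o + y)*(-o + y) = 8*o^2*y - 9*o*y^2 + y^3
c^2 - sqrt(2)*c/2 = c*(c - sqrt(2)/2)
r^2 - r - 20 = (r - 5)*(r + 4)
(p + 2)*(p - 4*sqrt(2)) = p^2 - 4*sqrt(2)*p + 2*p - 8*sqrt(2)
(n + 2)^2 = n^2 + 4*n + 4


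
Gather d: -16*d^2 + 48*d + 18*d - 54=-16*d^2 + 66*d - 54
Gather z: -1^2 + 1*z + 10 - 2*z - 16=-z - 7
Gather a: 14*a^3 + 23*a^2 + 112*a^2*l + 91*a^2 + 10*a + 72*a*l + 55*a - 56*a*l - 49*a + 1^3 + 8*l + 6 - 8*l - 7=14*a^3 + a^2*(112*l + 114) + a*(16*l + 16)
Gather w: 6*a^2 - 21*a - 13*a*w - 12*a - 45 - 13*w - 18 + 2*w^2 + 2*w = 6*a^2 - 33*a + 2*w^2 + w*(-13*a - 11) - 63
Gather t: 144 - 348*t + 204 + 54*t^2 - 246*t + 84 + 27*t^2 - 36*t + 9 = 81*t^2 - 630*t + 441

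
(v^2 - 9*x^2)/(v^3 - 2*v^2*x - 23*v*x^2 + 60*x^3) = (-v - 3*x)/(-v^2 - v*x + 20*x^2)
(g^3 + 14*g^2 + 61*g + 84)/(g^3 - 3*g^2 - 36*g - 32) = (g^2 + 10*g + 21)/(g^2 - 7*g - 8)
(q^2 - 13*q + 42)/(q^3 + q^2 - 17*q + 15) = (q^2 - 13*q + 42)/(q^3 + q^2 - 17*q + 15)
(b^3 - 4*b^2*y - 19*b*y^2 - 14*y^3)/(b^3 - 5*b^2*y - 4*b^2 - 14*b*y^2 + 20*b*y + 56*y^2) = (b + y)/(b - 4)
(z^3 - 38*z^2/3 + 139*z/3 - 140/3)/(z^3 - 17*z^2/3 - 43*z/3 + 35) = (z - 4)/(z + 3)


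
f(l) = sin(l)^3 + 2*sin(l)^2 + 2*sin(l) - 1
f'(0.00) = 2.00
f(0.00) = -1.00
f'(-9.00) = -0.78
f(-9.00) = -1.55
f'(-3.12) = -1.91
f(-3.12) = -1.04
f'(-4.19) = -3.85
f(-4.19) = 2.89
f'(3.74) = -0.58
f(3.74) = -1.67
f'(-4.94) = 1.97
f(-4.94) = 3.77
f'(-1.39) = 0.17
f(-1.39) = -1.98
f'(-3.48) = -3.45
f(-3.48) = -0.08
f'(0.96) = 4.18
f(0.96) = 2.53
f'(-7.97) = -0.11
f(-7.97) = -1.99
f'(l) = 3*sin(l)^2*cos(l) + 4*sin(l)*cos(l) + 2*cos(l)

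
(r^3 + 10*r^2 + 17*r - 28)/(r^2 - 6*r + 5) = (r^2 + 11*r + 28)/(r - 5)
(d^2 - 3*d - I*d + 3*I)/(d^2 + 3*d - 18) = (d - I)/(d + 6)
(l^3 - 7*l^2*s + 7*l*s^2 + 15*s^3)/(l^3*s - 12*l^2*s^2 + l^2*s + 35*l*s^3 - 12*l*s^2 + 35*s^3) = (-l^2 + 2*l*s + 3*s^2)/(s*(-l^2 + 7*l*s - l + 7*s))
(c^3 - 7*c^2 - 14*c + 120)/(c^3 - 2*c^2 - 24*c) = (c - 5)/c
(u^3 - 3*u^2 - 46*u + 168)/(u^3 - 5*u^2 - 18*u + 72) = (u^2 + 3*u - 28)/(u^2 + u - 12)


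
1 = 1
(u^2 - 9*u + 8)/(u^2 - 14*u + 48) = (u - 1)/(u - 6)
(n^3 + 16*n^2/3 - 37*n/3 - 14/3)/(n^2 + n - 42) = (3*n^2 - 5*n - 2)/(3*(n - 6))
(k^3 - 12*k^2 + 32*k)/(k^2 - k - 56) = k*(k - 4)/(k + 7)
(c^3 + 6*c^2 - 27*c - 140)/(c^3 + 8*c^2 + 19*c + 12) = (c^2 + 2*c - 35)/(c^2 + 4*c + 3)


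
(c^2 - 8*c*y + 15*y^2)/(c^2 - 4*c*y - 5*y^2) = (c - 3*y)/(c + y)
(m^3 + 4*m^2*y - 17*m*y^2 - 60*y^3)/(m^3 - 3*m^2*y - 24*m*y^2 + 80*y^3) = (-m - 3*y)/(-m + 4*y)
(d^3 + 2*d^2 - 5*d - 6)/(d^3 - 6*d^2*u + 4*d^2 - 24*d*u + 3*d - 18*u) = (2 - d)/(-d + 6*u)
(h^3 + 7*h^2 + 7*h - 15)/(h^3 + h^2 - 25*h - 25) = (h^2 + 2*h - 3)/(h^2 - 4*h - 5)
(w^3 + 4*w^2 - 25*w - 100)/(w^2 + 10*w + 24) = (w^2 - 25)/(w + 6)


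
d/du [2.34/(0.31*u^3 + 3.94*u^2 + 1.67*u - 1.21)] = (-2.1762*u^2 - 18.4392*u - 3.9078)/(0.31*u^3 + 3.94*u^2 + 1.67*u - 1.21)^2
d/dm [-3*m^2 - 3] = -6*m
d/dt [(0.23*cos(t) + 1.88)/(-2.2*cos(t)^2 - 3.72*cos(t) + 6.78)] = (0.506*sin(t)^2 - 8.272*cos(t) - 9.059)*sin(t)/(2.2*cos(t)^2 + 3.72*cos(t) - 6.78)^2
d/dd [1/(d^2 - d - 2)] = (1 - 2*d)/(-d^2 + d + 2)^2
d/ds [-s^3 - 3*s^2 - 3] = 3*s*(-s - 2)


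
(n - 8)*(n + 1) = n^2 - 7*n - 8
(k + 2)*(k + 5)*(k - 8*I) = k^3 + 7*k^2 - 8*I*k^2 + 10*k - 56*I*k - 80*I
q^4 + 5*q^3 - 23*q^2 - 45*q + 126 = (q - 3)*(q - 2)*(q + 3)*(q + 7)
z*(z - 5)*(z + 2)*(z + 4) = z^4 + z^3 - 22*z^2 - 40*z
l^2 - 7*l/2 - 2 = (l - 4)*(l + 1/2)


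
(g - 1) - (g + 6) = -7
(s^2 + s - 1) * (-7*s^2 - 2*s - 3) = -7*s^4 - 9*s^3 + 2*s^2 - s + 3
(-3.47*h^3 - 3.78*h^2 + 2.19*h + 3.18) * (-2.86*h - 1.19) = 9.9242*h^4 + 14.9401*h^3 - 1.7652*h^2 - 11.7009*h - 3.7842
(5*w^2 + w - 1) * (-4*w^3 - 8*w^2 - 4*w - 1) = -20*w^5 - 44*w^4 - 24*w^3 - w^2 + 3*w + 1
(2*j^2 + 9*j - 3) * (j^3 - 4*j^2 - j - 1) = 2*j^5 + j^4 - 41*j^3 + j^2 - 6*j + 3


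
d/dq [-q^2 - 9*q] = -2*q - 9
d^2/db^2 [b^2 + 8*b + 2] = 2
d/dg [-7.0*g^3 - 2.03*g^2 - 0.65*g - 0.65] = -21.0*g^2 - 4.06*g - 0.65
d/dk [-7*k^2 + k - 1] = 1 - 14*k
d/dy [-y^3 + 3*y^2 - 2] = 3*y*(2 - y)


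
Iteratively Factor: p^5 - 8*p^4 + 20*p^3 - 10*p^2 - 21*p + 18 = (p - 1)*(p^4 - 7*p^3 + 13*p^2 + 3*p - 18) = (p - 3)*(p - 1)*(p^3 - 4*p^2 + p + 6) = (p - 3)*(p - 2)*(p - 1)*(p^2 - 2*p - 3) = (p - 3)^2*(p - 2)*(p - 1)*(p + 1)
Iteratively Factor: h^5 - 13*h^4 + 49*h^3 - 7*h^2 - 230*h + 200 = (h - 5)*(h^4 - 8*h^3 + 9*h^2 + 38*h - 40) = (h - 5)*(h - 1)*(h^3 - 7*h^2 + 2*h + 40) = (h - 5)*(h - 4)*(h - 1)*(h^2 - 3*h - 10) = (h - 5)^2*(h - 4)*(h - 1)*(h + 2)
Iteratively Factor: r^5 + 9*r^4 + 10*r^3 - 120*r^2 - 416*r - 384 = (r - 4)*(r^4 + 13*r^3 + 62*r^2 + 128*r + 96) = (r - 4)*(r + 2)*(r^3 + 11*r^2 + 40*r + 48) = (r - 4)*(r + 2)*(r + 3)*(r^2 + 8*r + 16) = (r - 4)*(r + 2)*(r + 3)*(r + 4)*(r + 4)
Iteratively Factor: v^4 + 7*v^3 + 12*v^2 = (v + 4)*(v^3 + 3*v^2) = v*(v + 4)*(v^2 + 3*v) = v^2*(v + 4)*(v + 3)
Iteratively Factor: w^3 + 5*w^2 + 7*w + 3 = (w + 1)*(w^2 + 4*w + 3) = (w + 1)^2*(w + 3)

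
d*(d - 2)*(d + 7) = d^3 + 5*d^2 - 14*d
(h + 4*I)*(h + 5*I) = h^2 + 9*I*h - 20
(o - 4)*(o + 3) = o^2 - o - 12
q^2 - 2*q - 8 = (q - 4)*(q + 2)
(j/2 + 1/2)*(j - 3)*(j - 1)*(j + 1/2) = j^4/2 - 5*j^3/4 - 5*j^2/4 + 5*j/4 + 3/4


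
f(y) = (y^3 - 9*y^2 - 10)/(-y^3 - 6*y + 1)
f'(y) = (3*y^2 + 6)*(y^3 - 9*y^2 - 10)/(-y^3 - 6*y + 1)^2 + (3*y^2 - 18*y)/(-y^3 - 6*y + 1) = 3*(y*(6 - y)*(y^3 + 6*y - 1) - (y^2 + 2)*(-y^3 + 9*y^2 + 10))/(y^3 + 6*y - 1)^2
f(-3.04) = -2.56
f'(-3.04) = -0.08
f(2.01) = 1.99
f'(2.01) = -0.63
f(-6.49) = -2.11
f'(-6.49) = -0.12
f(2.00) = 2.00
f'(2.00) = -0.63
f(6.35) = 0.40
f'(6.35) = -0.20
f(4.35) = 0.91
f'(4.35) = -0.33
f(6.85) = 0.31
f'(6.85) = -0.17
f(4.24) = 0.95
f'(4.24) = -0.34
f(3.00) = 1.45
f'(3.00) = -0.48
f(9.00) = 0.01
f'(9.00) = -0.11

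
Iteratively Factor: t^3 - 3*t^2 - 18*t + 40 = (t - 5)*(t^2 + 2*t - 8) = (t - 5)*(t - 2)*(t + 4)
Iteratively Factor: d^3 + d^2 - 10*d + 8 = (d - 1)*(d^2 + 2*d - 8) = (d - 2)*(d - 1)*(d + 4)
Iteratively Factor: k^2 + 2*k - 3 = (k - 1)*(k + 3)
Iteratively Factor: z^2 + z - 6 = (z + 3)*(z - 2)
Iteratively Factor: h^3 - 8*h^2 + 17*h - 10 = (h - 1)*(h^2 - 7*h + 10) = (h - 2)*(h - 1)*(h - 5)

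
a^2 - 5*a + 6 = (a - 3)*(a - 2)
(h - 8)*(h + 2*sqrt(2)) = h^2 - 8*h + 2*sqrt(2)*h - 16*sqrt(2)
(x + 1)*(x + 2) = x^2 + 3*x + 2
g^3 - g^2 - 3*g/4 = g*(g - 3/2)*(g + 1/2)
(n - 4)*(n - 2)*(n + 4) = n^3 - 2*n^2 - 16*n + 32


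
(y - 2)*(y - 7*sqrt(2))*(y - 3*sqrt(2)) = y^3 - 10*sqrt(2)*y^2 - 2*y^2 + 20*sqrt(2)*y + 42*y - 84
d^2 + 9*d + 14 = (d + 2)*(d + 7)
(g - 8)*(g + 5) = g^2 - 3*g - 40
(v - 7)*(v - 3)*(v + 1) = v^3 - 9*v^2 + 11*v + 21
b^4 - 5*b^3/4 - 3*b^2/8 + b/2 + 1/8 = (b - 1)^2*(b + 1/4)*(b + 1/2)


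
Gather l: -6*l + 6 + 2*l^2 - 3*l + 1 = 2*l^2 - 9*l + 7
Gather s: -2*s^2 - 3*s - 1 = -2*s^2 - 3*s - 1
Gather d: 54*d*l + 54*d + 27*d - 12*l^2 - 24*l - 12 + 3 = d*(54*l + 81) - 12*l^2 - 24*l - 9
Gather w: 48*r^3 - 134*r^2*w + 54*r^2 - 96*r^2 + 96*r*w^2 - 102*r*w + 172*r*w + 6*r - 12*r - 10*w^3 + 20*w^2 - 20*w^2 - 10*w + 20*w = 48*r^3 - 42*r^2 + 96*r*w^2 - 6*r - 10*w^3 + w*(-134*r^2 + 70*r + 10)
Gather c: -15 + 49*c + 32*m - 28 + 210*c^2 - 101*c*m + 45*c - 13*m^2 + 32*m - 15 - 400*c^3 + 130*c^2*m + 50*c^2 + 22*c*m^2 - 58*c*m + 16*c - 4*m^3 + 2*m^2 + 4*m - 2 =-400*c^3 + c^2*(130*m + 260) + c*(22*m^2 - 159*m + 110) - 4*m^3 - 11*m^2 + 68*m - 60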